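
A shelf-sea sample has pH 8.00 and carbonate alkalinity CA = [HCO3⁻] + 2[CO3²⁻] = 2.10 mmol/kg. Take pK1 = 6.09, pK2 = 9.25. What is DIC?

CA = [HCO3⁻] + 2[CO3²⁻] = (α₁ + 2α₂)·DIC
At pH 8.00: [H⁺]/K1 = 10^-1.91 = 0.012303, K2/[H⁺] = 10^-1.25 = 0.056234
α₁ = 1/(1 + 0.012303 + 0.056234) = 1/1.0685 = 0.9359; α₂ = α₁·K2/[H⁺] = 0.05263
α₁ + 2α₂ = 1.0411
DIC = CA / (α₁ + 2α₂) = 2.10 / 1.0411 = 2.02 mmol/kg

DIC = 2.02 mmol/kg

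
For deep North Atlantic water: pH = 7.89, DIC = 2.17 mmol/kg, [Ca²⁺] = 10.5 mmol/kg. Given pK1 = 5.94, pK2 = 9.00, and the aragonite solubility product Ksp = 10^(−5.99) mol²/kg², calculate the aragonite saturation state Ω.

α₂ = 1 / (1 + [H⁺]/K2 + [H⁺]²/(K1K2)) = 1 / (1 + 10^+1.11 + 10^-0.84)
   = 1 / (1 + 12.882 + 0.14454) = 1/14.027 = 0.07129
[CO3²⁻] = α₂ × DIC = 0.07129 × 2.17 = 0.1547 mmol/kg
Ksp = 10^(−5.99) = 1.023×10^-6
Ω = [Ca²⁺][CO3²⁻]/Ksp = (10.5×10^-3)(1.547×10^-4) / 1.023×10^-6 = 1.59

Ω = 1.59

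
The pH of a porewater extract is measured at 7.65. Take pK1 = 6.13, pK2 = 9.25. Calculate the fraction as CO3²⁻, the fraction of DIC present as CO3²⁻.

α₂ = 1 / (1 + [H⁺]/K2 + [H⁺]²/(K1K2)) = 1 / (1 + 10^+1.60 + 10^+0.08)
   = 1 / (1 + 39.811 + 1.2023) = 1/42.013 = 0.02380

α₂ = 0.0238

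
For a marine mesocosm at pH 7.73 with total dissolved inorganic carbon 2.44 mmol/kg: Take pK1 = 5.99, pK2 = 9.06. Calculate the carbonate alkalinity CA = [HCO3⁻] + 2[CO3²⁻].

CA = 2.51 mmol/kg

CA = [HCO3⁻] + 2[CO3²⁻] = (α₁ + 2α₂)·DIC
At pH 7.73: [H⁺]/K1 = 10^-1.74 = 0.018197, K2/[H⁺] = 10^-1.33 = 0.046774
α₁ = 1/(1 + 0.018197 + 0.046774) = 1/1.0650 = 0.9390; α₂ = α₁·K2/[H⁺] = 0.04392
α₁ + 2α₂ = 1.0268
CA = 1.0268 × 2.44 = 2.51 mmol/kg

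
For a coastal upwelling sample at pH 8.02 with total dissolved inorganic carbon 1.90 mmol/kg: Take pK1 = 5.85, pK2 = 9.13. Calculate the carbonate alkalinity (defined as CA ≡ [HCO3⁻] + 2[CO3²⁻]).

CA = [HCO3⁻] + 2[CO3²⁻] = (α₁ + 2α₂)·DIC
At pH 8.02: [H⁺]/K1 = 10^-2.17 = 0.0067608, K2/[H⁺] = 10^-1.11 = 0.077625
α₁ = 1/(1 + 0.0067608 + 0.077625) = 1/1.0844 = 0.9222; α₂ = α₁·K2/[H⁺] = 0.07158
α₁ + 2α₂ = 1.0653
CA = 1.0653 × 1.90 = 2.02 mmol/kg

CA = 2.02 mmol/kg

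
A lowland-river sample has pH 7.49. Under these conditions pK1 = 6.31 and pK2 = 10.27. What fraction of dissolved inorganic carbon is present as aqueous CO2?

α₀ = 1 / (1 + K1/[H⁺] + K1K2/[H⁺]²) = 1 / (1 + 10^+1.18 + 10^-1.60)
   = 1 / (1 + 15.136 + 0.025119) = 1/16.161 = 0.06188

α₀ = 0.0619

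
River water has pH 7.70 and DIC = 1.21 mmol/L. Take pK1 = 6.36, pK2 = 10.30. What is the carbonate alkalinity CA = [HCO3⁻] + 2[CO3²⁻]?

CA = [HCO3⁻] + 2[CO3²⁻] = (α₁ + 2α₂)·DIC
At pH 7.70: [H⁺]/K1 = 10^-1.34 = 0.045709, K2/[H⁺] = 10^-2.60 = 0.0025119
α₁ = 1/(1 + 0.045709 + 0.0025119) = 1/1.0482 = 0.9540; α₂ = α₁·K2/[H⁺] = 0.002396
α₁ + 2α₂ = 0.9588
CA = 0.9588 × 1.21 = 1.16 mmol/L

CA = 1.16 mmol/L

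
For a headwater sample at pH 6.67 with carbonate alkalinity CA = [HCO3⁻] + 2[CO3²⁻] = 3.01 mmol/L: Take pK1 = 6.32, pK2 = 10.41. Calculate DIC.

DIC = 4.35 mmol/L

CA = [HCO3⁻] + 2[CO3²⁻] = (α₁ + 2α₂)·DIC
At pH 6.67: [H⁺]/K1 = 10^-0.35 = 0.44668, K2/[H⁺] = 10^-3.74 = 0.00018197
α₁ = 1/(1 + 0.44668 + 0.00018197) = 1/1.4469 = 0.6911; α₂ = α₁·K2/[H⁺] = 0.0001258
α₁ + 2α₂ = 0.6914
DIC = CA / (α₁ + 2α₂) = 3.01 / 0.6914 = 4.35 mmol/L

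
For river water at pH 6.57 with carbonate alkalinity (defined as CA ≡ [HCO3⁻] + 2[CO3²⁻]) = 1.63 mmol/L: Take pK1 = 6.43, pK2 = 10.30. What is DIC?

CA = [HCO3⁻] + 2[CO3²⁻] = (α₁ + 2α₂)·DIC
At pH 6.57: [H⁺]/K1 = 10^-0.14 = 0.72444, K2/[H⁺] = 10^-3.73 = 0.00018621
α₁ = 1/(1 + 0.72444 + 0.00018621) = 1/1.7246 = 0.5798; α₂ = α₁·K2/[H⁺] = 0.0001080
α₁ + 2α₂ = 0.5801
DIC = CA / (α₁ + 2α₂) = 1.63 / 0.5801 = 2.81 mmol/L

DIC = 2.81 mmol/L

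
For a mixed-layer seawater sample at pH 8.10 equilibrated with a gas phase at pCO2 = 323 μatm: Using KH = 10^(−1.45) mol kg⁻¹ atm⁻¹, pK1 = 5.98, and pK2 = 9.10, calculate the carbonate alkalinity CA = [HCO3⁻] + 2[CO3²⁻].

[CO2*] = KH · pCO2 = 10^(−1.45) × 323×10^-6 = 1.146×10^-5 mol/kg
α₀ = 1/(1 + K1/[H⁺] + K1K2/[H⁺]²) = 1/(1 + 10^+2.12 + 10^+1.12) = 0.006849
DIC = [CO2*]/α₀ = 1.146×10^-5 / 0.006849 = 1.673 mmol/kg
CA = (α₁ + 2α₂)·DIC = (0.9029 + 2×0.09029) × 1.673 = 1.81 mmol/kg

CA = 1.81 mmol/kg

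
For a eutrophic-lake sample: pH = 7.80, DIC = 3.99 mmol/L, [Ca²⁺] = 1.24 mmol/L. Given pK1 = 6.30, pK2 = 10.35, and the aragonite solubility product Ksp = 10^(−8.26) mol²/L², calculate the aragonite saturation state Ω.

α₂ = 1 / (1 + [H⁺]/K2 + [H⁺]²/(K1K2)) = 1 / (1 + 10^+2.55 + 10^+1.05)
   = 1 / (1 + 354.81 + 11.220) = 1/367.03 = 0.002725
[CO3²⁻] = α₂ × DIC = 0.002725 × 3.99 = 0.01087 mmol/L = 10.87 μmol/L
Ksp = 10^(−8.26) = 5.495×10^-9
Ω = [Ca²⁺][CO3²⁻]/Ksp = (1.24×10^-3)(1.087×10^-5) / 5.495×10^-9 = 2.45

Ω = 2.45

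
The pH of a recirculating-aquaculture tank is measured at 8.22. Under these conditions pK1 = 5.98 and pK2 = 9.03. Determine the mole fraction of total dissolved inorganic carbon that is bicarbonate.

α₁ = 1 / (1 + [H⁺]/K1 + K2/[H⁺]) = 1 / (1 + 10^-2.24 + 10^-0.81)
   = 1 / (1 + 0.0057544 + 0.15488) = 1/1.1606 = 0.8616

α₁ = 0.862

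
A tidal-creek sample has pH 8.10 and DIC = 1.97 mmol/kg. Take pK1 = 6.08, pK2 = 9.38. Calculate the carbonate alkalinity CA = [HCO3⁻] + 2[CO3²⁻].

CA = 2.05 mmol/kg

CA = [HCO3⁻] + 2[CO3²⁻] = (α₁ + 2α₂)·DIC
At pH 8.10: [H⁺]/K1 = 10^-2.02 = 0.0095499, K2/[H⁺] = 10^-1.28 = 0.052481
α₁ = 1/(1 + 0.0095499 + 0.052481) = 1/1.0620 = 0.9416; α₂ = α₁·K2/[H⁺] = 0.04942
α₁ + 2α₂ = 1.0404
CA = 1.0404 × 1.97 = 2.05 mmol/kg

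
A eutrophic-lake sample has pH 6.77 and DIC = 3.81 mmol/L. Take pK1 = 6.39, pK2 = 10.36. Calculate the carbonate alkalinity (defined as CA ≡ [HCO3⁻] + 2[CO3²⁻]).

CA = [HCO3⁻] + 2[CO3²⁻] = (α₁ + 2α₂)·DIC
At pH 6.77: [H⁺]/K1 = 10^-0.38 = 0.41687, K2/[H⁺] = 10^-3.59 = 0.00025704
α₁ = 1/(1 + 0.41687 + 0.00025704) = 1/1.4171 = 0.7057; α₂ = α₁·K2/[H⁺] = 0.0001814
α₁ + 2α₂ = 0.7060
CA = 0.7060 × 3.81 = 2.69 mmol/L

CA = 2.69 mmol/L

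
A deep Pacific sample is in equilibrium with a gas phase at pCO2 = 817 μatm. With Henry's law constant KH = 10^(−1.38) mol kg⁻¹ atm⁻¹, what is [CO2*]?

[CO2*] = 34.1 μmol/kg

KH = 10^(−1.38) = 4.169×10^-2 mol kg⁻¹ atm⁻¹
[CO2*] = KH · pCO2 = 4.169×10^-2 × 817×10^-6 atm = 3.41×10^-5 mol/kg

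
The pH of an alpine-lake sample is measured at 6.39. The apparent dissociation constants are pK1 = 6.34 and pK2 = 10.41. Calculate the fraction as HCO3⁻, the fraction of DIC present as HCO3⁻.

α₁ = 0.529

α₁ = 1 / (1 + [H⁺]/K1 + K2/[H⁺]) = 1 / (1 + 10^-0.05 + 10^-4.02)
   = 1 / (1 + 0.89125 + 9.5499×10^-5) = 1/1.8913 = 0.5287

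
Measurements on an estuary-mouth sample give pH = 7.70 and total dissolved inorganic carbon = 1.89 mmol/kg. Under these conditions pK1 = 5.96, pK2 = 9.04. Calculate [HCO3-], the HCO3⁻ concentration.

[HCO3⁻] = 1.78 mmol/kg

α₁ = 1 / (1 + [H⁺]/K1 + K2/[H⁺]) = 1 / (1 + 10^-1.74 + 10^-1.34)
   = 1 / (1 + 0.018197 + 0.045709) = 1/1.0639 = 0.9399
[HCO3⁻] = α₁ × DIC = 0.9399 × 1.89 = 1.78 mmol/kg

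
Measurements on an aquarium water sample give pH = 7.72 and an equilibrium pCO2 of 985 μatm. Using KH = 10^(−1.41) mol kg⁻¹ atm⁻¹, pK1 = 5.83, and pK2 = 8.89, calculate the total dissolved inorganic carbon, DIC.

[CO2*] = KH · pCO2 = 10^(−1.41) × 985×10^-6 = 3.832×10^-5 mol/kg
α₀ = 1/(1 + K1/[H⁺] + K1K2/[H⁺]²) = 1/(1 + 10^+1.89 + 10^+0.72) = 0.01192
DIC = [CO2*]/α₀ = 3.832×10^-5 / 0.01192 = 3.21 mmol/kg

DIC = 3.21 mmol/kg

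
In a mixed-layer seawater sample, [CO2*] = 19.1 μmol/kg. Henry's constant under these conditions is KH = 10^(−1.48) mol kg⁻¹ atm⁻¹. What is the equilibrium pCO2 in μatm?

pCO2 = 577 μatm

KH = 10^(−1.48) = 3.311×10^-2 mol kg⁻¹ atm⁻¹
pCO2 = [CO2*]/KH = 19.1×10^-6 / 3.311×10^-2 = 5.77×10^-4 atm = 577 μatm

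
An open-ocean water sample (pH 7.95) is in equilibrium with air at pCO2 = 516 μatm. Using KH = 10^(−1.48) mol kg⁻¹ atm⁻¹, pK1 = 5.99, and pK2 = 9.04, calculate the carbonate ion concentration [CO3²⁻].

[CO2*] = KH · pCO2 = 10^(−1.48) × 516×10^-6 = 1.709×10^-5 mol/kg
α₀ = 1/(1 + K1/[H⁺] + K1K2/[H⁺]²) = 1/(1 + 10^+1.96 + 10^+0.87) = 0.01004
DIC = [CO2*]/α₀ = 1.709×10^-5 / 0.01004 = 1.702 mmol/kg
[CO3²⁻] = α₂·DIC; α₂ = 0.07442, so [CO3²⁻] = 0.07442 × 1.702 = 0.127 mmol/kg

[CO3²⁻] = 0.127 mmol/kg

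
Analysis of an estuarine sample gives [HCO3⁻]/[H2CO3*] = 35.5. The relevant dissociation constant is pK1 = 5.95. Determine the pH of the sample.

From K1 = [H⁺][HCO3⁻]/[H2CO3*]:  pH = pK1 + log₁₀([HCO3⁻]/[H2CO3*])
log₁₀(35.5) = +1.550
pH = 5.95 + (+1.550) = 7.50

pH = 7.50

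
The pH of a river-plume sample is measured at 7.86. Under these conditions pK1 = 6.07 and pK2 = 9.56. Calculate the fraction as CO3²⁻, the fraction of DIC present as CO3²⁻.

α₂ = 0.0193

α₂ = 1 / (1 + [H⁺]/K2 + [H⁺]²/(K1K2)) = 1 / (1 + 10^+1.70 + 10^-0.09)
   = 1 / (1 + 50.119 + 0.81283) = 1/51.932 = 0.01926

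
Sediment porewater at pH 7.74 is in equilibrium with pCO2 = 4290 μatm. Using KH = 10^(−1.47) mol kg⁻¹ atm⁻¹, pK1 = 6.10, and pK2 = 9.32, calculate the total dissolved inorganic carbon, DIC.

[CO2*] = KH · pCO2 = 10^(−1.47) × 4290×10^-6 = 1.454×10^-4 mol/kg
α₀ = 1/(1 + K1/[H⁺] + K1K2/[H⁺]²) = 1/(1 + 10^+1.64 + 10^+0.06) = 0.02183
DIC = [CO2*]/α₀ = 1.454×10^-4 / 0.02183 = 6.66 mmol/kg

DIC = 6.66 mmol/kg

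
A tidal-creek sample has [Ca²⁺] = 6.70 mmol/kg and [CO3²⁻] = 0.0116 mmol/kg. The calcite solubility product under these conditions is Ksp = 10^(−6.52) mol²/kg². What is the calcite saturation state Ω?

Ω = 0.257

Ksp = 10^(−6.52) = 3.020×10^-7
Ω = [Ca²⁺][CO3²⁻]/Ksp = (6.70×10^-3)(0.0116×10^-3) / 3.020×10^-7 = 0.257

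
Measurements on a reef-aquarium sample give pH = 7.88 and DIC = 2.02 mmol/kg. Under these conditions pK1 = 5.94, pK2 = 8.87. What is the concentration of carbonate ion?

α₂ = 1 / (1 + [H⁺]/K2 + [H⁺]²/(K1K2)) = 1 / (1 + 10^+0.99 + 10^-0.95)
   = 1 / (1 + 9.7724 + 0.11220) = 1/10.885 = 0.09187
[CO3²⁻] = α₂ × DIC = 0.09187 × 2.02 = 0.186 mmol/kg

[CO3²⁻] = 0.186 mmol/kg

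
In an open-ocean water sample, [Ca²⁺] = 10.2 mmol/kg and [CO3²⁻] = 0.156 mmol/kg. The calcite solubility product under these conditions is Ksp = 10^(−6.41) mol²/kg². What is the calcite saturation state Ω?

Ω = 4.09

Ksp = 10^(−6.41) = 3.890×10^-7
Ω = [Ca²⁺][CO3²⁻]/Ksp = (10.2×10^-3)(0.156×10^-3) / 3.890×10^-7 = 4.09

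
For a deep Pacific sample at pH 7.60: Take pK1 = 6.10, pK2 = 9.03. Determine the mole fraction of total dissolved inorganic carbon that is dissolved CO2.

α₀ = 1 / (1 + K1/[H⁺] + K1K2/[H⁺]²) = 1 / (1 + 10^+1.50 + 10^+0.07)
   = 1 / (1 + 31.623 + 1.1749) = 1/33.798 = 0.02959

α₀ = 0.0296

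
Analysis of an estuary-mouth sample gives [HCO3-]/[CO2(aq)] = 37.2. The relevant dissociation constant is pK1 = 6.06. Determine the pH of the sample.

From K1 = [H⁺][HCO3-]/[CO2(aq)]:  pH = pK1 + log₁₀([HCO3-]/[CO2(aq)])
log₁₀(37.2) = +1.571
pH = 6.06 + (+1.571) = 7.63

pH = 7.63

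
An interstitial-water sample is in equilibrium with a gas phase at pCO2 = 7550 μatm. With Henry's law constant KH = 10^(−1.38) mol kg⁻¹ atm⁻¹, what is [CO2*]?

KH = 10^(−1.38) = 4.169×10^-2 mol kg⁻¹ atm⁻¹
[CO2*] = KH · pCO2 = 4.169×10^-2 × 7550×10^-6 atm = 3.15×10^-4 mol/kg

[CO2*] = 315 μmol/kg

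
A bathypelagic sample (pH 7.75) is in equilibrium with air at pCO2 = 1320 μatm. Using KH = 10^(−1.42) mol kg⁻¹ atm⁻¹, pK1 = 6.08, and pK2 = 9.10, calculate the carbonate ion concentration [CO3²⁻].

[CO2*] = KH · pCO2 = 10^(−1.42) × 1320×10^-6 = 5.019×10^-5 mol/kg
α₀ = 1/(1 + K1/[H⁺] + K1K2/[H⁺]²) = 1/(1 + 10^+1.67 + 10^+0.32) = 0.02006
DIC = [CO2*]/α₀ = 5.019×10^-5 / 0.02006 = 2.502 mmol/kg
[CO3²⁻] = α₂·DIC; α₂ = 0.04190, so [CO3²⁻] = 0.04190 × 2.502 = 0.105 mmol/kg

[CO3²⁻] = 0.105 mmol/kg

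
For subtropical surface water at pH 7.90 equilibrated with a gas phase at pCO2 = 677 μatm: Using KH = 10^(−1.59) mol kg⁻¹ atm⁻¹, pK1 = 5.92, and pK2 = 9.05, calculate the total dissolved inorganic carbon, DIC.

[CO2*] = KH · pCO2 = 10^(−1.59) × 677×10^-6 = 1.740×10^-5 mol/kg
α₀ = 1/(1 + K1/[H⁺] + K1K2/[H⁺]²) = 1/(1 + 10^+1.98 + 10^+0.83) = 0.009684
DIC = [CO2*]/α₀ = 1.740×10^-5 / 0.009684 = 1.80 mmol/kg

DIC = 1.80 mmol/kg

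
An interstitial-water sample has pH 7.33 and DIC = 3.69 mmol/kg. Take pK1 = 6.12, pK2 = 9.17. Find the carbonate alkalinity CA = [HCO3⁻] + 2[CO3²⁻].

CA = [HCO3⁻] + 2[CO3²⁻] = (α₁ + 2α₂)·DIC
At pH 7.33: [H⁺]/K1 = 10^-1.21 = 0.061660, K2/[H⁺] = 10^-1.84 = 0.014454
α₁ = 1/(1 + 0.061660 + 0.014454) = 1/1.0761 = 0.9293; α₂ = α₁·K2/[H⁺] = 0.01343
α₁ + 2α₂ = 0.9561
CA = 0.9561 × 3.69 = 3.53 mmol/kg

CA = 3.53 mmol/kg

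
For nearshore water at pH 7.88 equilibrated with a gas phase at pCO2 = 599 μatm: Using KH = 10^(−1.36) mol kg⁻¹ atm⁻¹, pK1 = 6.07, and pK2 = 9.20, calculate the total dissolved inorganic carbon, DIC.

DIC = 1.80 mmol/kg

[CO2*] = KH · pCO2 = 10^(−1.36) × 599×10^-6 = 2.615×10^-5 mol/kg
α₀ = 1/(1 + K1/[H⁺] + K1K2/[H⁺]²) = 1/(1 + 10^+1.81 + 10^+0.49) = 0.01457
DIC = [CO2*]/α₀ = 2.615×10^-5 / 0.01457 = 1.80 mmol/kg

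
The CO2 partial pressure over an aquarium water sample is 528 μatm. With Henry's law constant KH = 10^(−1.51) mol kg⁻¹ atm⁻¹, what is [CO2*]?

KH = 10^(−1.51) = 3.090×10^-2 mol kg⁻¹ atm⁻¹
[CO2*] = KH · pCO2 = 3.090×10^-2 × 528×10^-6 atm = 1.63×10^-5 mol/kg

[CO2*] = 16.3 μmol/kg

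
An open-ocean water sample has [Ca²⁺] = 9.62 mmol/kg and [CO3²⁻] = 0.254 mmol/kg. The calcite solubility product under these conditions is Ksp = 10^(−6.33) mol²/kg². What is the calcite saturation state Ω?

Ksp = 10^(−6.33) = 4.677×10^-7
Ω = [Ca²⁺][CO3²⁻]/Ksp = (9.62×10^-3)(0.254×10^-3) / 4.677×10^-7 = 5.22

Ω = 5.22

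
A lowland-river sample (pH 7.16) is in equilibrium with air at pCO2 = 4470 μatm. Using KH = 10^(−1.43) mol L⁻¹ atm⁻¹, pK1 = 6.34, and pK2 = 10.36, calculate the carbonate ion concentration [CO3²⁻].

[CO2*] = KH · pCO2 = 10^(−1.43) × 4470×10^-6 = 1.661×10^-4 mol/L
α₀ = 1/(1 + K1/[H⁺] + K1K2/[H⁺]²) = 1/(1 + 10^+0.82 + 10^-2.38) = 0.1314
DIC = [CO2*]/α₀ = 1.661×10^-4 / 0.1314 = 1.264 mmol/L
[CO3²⁻] = α₂·DIC; α₂ = 0.0005477, so [CO3²⁻] = 0.0005477 × 1.264 = 0.000692 mmol/L = 0.692 μmol/L

[CO3²⁻] = 0.692 μmol/L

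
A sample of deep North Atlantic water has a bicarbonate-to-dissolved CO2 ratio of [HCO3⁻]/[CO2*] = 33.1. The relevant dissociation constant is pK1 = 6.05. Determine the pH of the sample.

From K1 = [H⁺][HCO3⁻]/[CO2*]:  pH = pK1 + log₁₀([HCO3⁻]/[CO2*])
log₁₀(33.1) = +1.520
pH = 6.05 + (+1.520) = 7.57

pH = 7.57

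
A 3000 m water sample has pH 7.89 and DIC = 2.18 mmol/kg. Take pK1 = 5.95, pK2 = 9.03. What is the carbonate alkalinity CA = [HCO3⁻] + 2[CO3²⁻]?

CA = 2.30 mmol/kg

CA = [HCO3⁻] + 2[CO3²⁻] = (α₁ + 2α₂)·DIC
At pH 7.89: [H⁺]/K1 = 10^-1.94 = 0.011482, K2/[H⁺] = 10^-1.14 = 0.072444
α₁ = 1/(1 + 0.011482 + 0.072444) = 1/1.0839 = 0.9226; α₂ = α₁·K2/[H⁺] = 0.06683
α₁ + 2α₂ = 1.0562
CA = 1.0562 × 2.18 = 2.30 mmol/kg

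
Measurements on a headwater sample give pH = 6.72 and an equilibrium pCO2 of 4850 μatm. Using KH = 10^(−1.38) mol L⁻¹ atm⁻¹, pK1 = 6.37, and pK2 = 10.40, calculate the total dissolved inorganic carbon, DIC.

[CO2*] = KH · pCO2 = 10^(−1.38) × 4850×10^-6 = 2.022×10^-4 mol/L
α₀ = 1/(1 + K1/[H⁺] + K1K2/[H⁺]²) = 1/(1 + 10^+0.35 + 10^-3.33) = 0.3087
DIC = [CO2*]/α₀ = 2.022×10^-4 / 0.3087 = 0.655 mmol/L

DIC = 0.655 mmol/L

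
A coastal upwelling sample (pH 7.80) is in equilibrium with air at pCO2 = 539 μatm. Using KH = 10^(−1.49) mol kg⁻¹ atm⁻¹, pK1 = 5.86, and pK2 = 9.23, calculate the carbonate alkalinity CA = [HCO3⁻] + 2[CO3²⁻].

CA = 1.63 mmol/kg

[CO2*] = KH · pCO2 = 10^(−1.49) × 539×10^-6 = 1.744×10^-5 mol/kg
α₀ = 1/(1 + K1/[H⁺] + K1K2/[H⁺]²) = 1/(1 + 10^+1.94 + 10^+0.51) = 0.01095
DIC = [CO2*]/α₀ = 1.744×10^-5 / 0.01095 = 1.593 mmol/kg
CA = (α₁ + 2α₂)·DIC = (0.9536 + 2×0.03543) × 1.593 = 1.63 mmol/kg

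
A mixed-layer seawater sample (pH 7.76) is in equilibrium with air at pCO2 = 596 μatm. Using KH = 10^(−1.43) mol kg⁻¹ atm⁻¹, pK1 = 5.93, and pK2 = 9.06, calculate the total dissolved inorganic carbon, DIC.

[CO2*] = KH · pCO2 = 10^(−1.43) × 596×10^-6 = 2.214×10^-5 mol/kg
α₀ = 1/(1 + K1/[H⁺] + K1K2/[H⁺]²) = 1/(1 + 10^+1.83 + 10^+0.53) = 0.01389
DIC = [CO2*]/α₀ = 2.214×10^-5 / 0.01389 = 1.59 mmol/kg

DIC = 1.59 mmol/kg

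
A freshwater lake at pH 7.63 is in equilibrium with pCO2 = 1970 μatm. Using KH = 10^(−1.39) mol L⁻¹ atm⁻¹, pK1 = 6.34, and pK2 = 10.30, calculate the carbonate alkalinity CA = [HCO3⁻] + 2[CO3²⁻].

[CO2*] = KH · pCO2 = 10^(−1.39) × 1970×10^-6 = 8.025×10^-5 mol/L
α₀ = 1/(1 + K1/[H⁺] + K1K2/[H⁺]²) = 1/(1 + 10^+1.29 + 10^-1.38) = 0.04869
DIC = [CO2*]/α₀ = 8.025×10^-5 / 0.04869 = 1.648 mmol/L
CA = (α₁ + 2α₂)·DIC = (0.9493 + 2×0.002030) × 1.648 = 1.57 mmol/L

CA = 1.57 mmol/L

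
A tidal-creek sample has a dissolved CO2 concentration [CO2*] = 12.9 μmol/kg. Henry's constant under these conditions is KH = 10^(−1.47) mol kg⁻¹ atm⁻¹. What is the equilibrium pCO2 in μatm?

pCO2 = 381 μatm

KH = 10^(−1.47) = 3.388×10^-2 mol kg⁻¹ atm⁻¹
pCO2 = [CO2*]/KH = 12.9×10^-6 / 3.388×10^-2 = 3.81×10^-4 atm = 381 μatm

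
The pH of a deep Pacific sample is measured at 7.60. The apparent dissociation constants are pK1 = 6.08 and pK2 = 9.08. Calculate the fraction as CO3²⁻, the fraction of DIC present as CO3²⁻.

α₂ = 1 / (1 + [H⁺]/K2 + [H⁺]²/(K1K2)) = 1 / (1 + 10^+1.48 + 10^-0.04)
   = 1 / (1 + 30.200 + 0.91201) = 1/32.112 = 0.03114

α₂ = 0.0311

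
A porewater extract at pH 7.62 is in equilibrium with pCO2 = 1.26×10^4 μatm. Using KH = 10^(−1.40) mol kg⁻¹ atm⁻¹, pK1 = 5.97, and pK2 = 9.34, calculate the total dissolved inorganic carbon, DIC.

[CO2*] = KH · pCO2 = 10^(−1.40) × 1.26×10^4×10^-6 = 5.016×10^-4 mol/kg
α₀ = 1/(1 + K1/[H⁺] + K1K2/[H⁺]²) = 1/(1 + 10^+1.65 + 10^-0.07) = 0.02150
DIC = [CO2*]/α₀ = 5.016×10^-4 / 0.02150 = 23.3 mmol/kg

DIC = 23.3 mmol/kg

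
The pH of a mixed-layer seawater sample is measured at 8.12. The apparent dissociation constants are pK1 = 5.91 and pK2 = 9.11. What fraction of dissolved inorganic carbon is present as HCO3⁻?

α₁ = 0.902

α₁ = 1 / (1 + [H⁺]/K1 + K2/[H⁺]) = 1 / (1 + 10^-2.21 + 10^-0.99)
   = 1 / (1 + 0.0061660 + 0.10233) = 1/1.1085 = 0.9021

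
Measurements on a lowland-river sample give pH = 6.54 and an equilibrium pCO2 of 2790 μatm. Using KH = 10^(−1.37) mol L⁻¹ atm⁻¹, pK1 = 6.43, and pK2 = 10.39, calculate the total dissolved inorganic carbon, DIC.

[CO2*] = KH · pCO2 = 10^(−1.37) × 2790×10^-6 = 1.190×10^-4 mol/L
α₀ = 1/(1 + K1/[H⁺] + K1K2/[H⁺]²) = 1/(1 + 10^+0.11 + 10^-3.74) = 0.4370
DIC = [CO2*]/α₀ = 1.190×10^-4 / 0.4370 = 0.272 mmol/L

DIC = 0.272 mmol/L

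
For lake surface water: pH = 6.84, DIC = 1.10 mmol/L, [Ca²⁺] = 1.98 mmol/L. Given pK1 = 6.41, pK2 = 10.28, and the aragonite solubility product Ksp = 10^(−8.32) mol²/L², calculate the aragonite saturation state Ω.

α₂ = 1 / (1 + [H⁺]/K2 + [H⁺]²/(K1K2)) = 1 / (1 + 10^+3.44 + 10^+3.01)
   = 1 / (1 + 2754.2 + 1023.3) = 1/3778.5 = 0.0002647
[CO3²⁻] = α₂ × DIC = 0.0002647 × 1.10 = 0.0002911 mmol/L = 0.2911 μmol/L
Ksp = 10^(−8.32) = 4.786×10^-9
Ω = [Ca²⁺][CO3²⁻]/Ksp = (1.98×10^-3)(2.911×10^-7) / 4.786×10^-9 = 0.120

Ω = 0.120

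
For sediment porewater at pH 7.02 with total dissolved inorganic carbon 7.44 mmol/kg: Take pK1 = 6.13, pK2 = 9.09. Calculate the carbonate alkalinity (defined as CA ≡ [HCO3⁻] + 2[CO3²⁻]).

CA = [HCO3⁻] + 2[CO3²⁻] = (α₁ + 2α₂)·DIC
At pH 7.02: [H⁺]/K1 = 10^-0.89 = 0.12882, K2/[H⁺] = 10^-2.07 = 0.0085114
α₁ = 1/(1 + 0.12882 + 0.0085114) = 1/1.1373 = 0.8792; α₂ = α₁·K2/[H⁺] = 0.007484
α₁ + 2α₂ = 0.8942
CA = 0.8942 × 7.44 = 6.65 mmol/kg

CA = 6.65 mmol/kg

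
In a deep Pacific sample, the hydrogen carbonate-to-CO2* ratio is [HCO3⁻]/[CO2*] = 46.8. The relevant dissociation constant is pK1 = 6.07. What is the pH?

pH = 7.74

From K1 = [H⁺][HCO3⁻]/[CO2*]:  pH = pK1 + log₁₀([HCO3⁻]/[CO2*])
log₁₀(46.8) = +1.670
pH = 6.07 + (+1.670) = 7.74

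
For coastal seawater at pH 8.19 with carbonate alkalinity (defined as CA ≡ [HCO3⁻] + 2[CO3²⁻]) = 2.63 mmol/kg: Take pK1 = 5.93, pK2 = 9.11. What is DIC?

CA = [HCO3⁻] + 2[CO3²⁻] = (α₁ + 2α₂)·DIC
At pH 8.19: [H⁺]/K1 = 10^-2.26 = 0.0054954, K2/[H⁺] = 10^-0.92 = 0.12023
α₁ = 1/(1 + 0.0054954 + 0.12023) = 1/1.1257 = 0.8883; α₂ = α₁·K2/[H⁺] = 0.1068
α₁ + 2α₂ = 1.1019
DIC = CA / (α₁ + 2α₂) = 2.63 / 1.1019 = 2.39 mmol/kg

DIC = 2.39 mmol/kg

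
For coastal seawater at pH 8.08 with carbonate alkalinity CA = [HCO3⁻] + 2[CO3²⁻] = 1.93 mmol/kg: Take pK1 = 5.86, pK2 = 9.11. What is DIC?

CA = [HCO3⁻] + 2[CO3²⁻] = (α₁ + 2α₂)·DIC
At pH 8.08: [H⁺]/K1 = 10^-2.22 = 0.0060256, K2/[H⁺] = 10^-1.03 = 0.093325
α₁ = 1/(1 + 0.0060256 + 0.093325) = 1/1.0994 = 0.9096; α₂ = α₁·K2/[H⁺] = 0.08489
α₁ + 2α₂ = 1.0794
DIC = CA / (α₁ + 2α₂) = 1.93 / 1.0794 = 1.79 mmol/kg

DIC = 1.79 mmol/kg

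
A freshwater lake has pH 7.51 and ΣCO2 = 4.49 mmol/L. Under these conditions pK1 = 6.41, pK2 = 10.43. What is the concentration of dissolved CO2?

α₀ = 1 / (1 + K1/[H⁺] + K1K2/[H⁺]²) = 1 / (1 + 10^+1.10 + 10^-1.82)
   = 1 / (1 + 12.589 + 0.015136) = 1/13.604 = 0.07351
[CO2*] = α₀ × DIC = 0.07351 × 4.49 = 0.330 mmol/L

[CO2*] = 0.330 mmol/L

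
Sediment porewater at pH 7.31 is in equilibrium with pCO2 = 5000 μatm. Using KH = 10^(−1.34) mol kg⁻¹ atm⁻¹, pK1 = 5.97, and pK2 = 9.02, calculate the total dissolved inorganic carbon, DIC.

[CO2*] = KH · pCO2 = 10^(−1.34) × 5000×10^-6 = 2.285×10^-4 mol/kg
α₀ = 1/(1 + K1/[H⁺] + K1K2/[H⁺]²) = 1/(1 + 10^+1.34 + 10^-0.37) = 0.04291
DIC = [CO2*]/α₀ = 2.285×10^-4 / 0.04291 = 5.33 mmol/kg

DIC = 5.33 mmol/kg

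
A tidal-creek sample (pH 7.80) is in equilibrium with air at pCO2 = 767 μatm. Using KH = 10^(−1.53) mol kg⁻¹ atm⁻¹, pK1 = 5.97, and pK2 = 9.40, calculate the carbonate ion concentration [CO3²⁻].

[CO3²⁻] = 0.0384 mmol/kg

[CO2*] = KH · pCO2 = 10^(−1.53) × 767×10^-6 = 2.264×10^-5 mol/kg
α₀ = 1/(1 + K1/[H⁺] + K1K2/[H⁺]²) = 1/(1 + 10^+1.83 + 10^+0.23) = 0.01422
DIC = [CO2*]/α₀ = 2.264×10^-5 / 0.01422 = 1.591 mmol/kg
[CO3²⁻] = α₂·DIC; α₂ = 0.02415, so [CO3²⁻] = 0.02415 × 1.591 = 0.0384 mmol/kg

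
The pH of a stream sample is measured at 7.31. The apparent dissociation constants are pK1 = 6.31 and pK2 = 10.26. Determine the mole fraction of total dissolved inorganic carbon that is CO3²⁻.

α₂ = 0.00102

α₂ = 1 / (1 + [H⁺]/K2 + [H⁺]²/(K1K2)) = 1 / (1 + 10^+2.95 + 10^+1.95)
   = 1 / (1 + 891.25 + 89.125) = 1/981.38 = 0.001019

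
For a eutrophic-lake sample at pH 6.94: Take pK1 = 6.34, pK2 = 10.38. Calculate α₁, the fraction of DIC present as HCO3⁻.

α₁ = 0.799

α₁ = 1 / (1 + [H⁺]/K1 + K2/[H⁺]) = 1 / (1 + 10^-0.60 + 10^-3.44)
   = 1 / (1 + 0.25119 + 0.00036308) = 1/1.2516 = 0.7990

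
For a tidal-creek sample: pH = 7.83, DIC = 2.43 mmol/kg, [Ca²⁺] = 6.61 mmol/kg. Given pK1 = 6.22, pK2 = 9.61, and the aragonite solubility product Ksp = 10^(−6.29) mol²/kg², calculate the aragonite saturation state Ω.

α₂ = 1 / (1 + [H⁺]/K2 + [H⁺]²/(K1K2)) = 1 / (1 + 10^+1.78 + 10^+0.17)
   = 1 / (1 + 60.256 + 1.4791) = 1/62.735 = 0.01594
[CO3²⁻] = α₂ × DIC = 0.01594 × 2.43 = 0.03873 mmol/kg
Ksp = 10^(−6.29) = 5.129×10^-7
Ω = [Ca²⁺][CO3²⁻]/Ksp = (6.61×10^-3)(3.873×10^-5) / 5.129×10^-7 = 0.499

Ω = 0.499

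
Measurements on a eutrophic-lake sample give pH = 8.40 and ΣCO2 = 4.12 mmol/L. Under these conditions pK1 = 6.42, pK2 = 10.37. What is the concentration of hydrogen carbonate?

α₁ = 1 / (1 + [H⁺]/K1 + K2/[H⁺]) = 1 / (1 + 10^-1.98 + 10^-1.97)
   = 1 / (1 + 0.010471 + 0.010715) = 1/1.0212 = 0.9793
[HCO3⁻] = α₁ × DIC = 0.9793 × 4.12 = 4.03 mmol/L

[HCO3⁻] = 4.03 mmol/L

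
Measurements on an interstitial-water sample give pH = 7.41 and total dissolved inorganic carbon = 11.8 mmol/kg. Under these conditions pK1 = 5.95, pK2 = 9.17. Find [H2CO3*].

α₀ = 1 / (1 + K1/[H⁺] + K1K2/[H⁺]²) = 1 / (1 + 10^+1.46 + 10^-0.30)
   = 1 / (1 + 28.840 + 0.50119) = 1/30.342 = 0.03296
[CO2*] = α₀ × DIC = 0.03296 × 11.8 = 0.389 mmol/kg

[CO2*] = 0.389 mmol/kg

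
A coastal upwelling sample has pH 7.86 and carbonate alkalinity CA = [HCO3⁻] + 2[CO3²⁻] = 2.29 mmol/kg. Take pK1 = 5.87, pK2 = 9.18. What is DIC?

DIC = 2.21 mmol/kg

CA = [HCO3⁻] + 2[CO3²⁻] = (α₁ + 2α₂)·DIC
At pH 7.86: [H⁺]/K1 = 10^-1.99 = 0.010233, K2/[H⁺] = 10^-1.32 = 0.047863
α₁ = 1/(1 + 0.010233 + 0.047863) = 1/1.0581 = 0.9451; α₂ = α₁·K2/[H⁺] = 0.04524
α₁ + 2α₂ = 1.0356
DIC = CA / (α₁ + 2α₂) = 2.29 / 1.0356 = 2.21 mmol/kg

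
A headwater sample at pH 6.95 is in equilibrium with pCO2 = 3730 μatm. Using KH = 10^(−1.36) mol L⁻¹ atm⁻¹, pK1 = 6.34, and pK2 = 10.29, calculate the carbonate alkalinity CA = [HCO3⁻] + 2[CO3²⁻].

CA = 0.664 mmol/L

[CO2*] = KH · pCO2 = 10^(−1.36) × 3730×10^-6 = 1.628×10^-4 mol/L
α₀ = 1/(1 + K1/[H⁺] + K1K2/[H⁺]²) = 1/(1 + 10^+0.61 + 10^-2.73) = 0.1970
DIC = [CO2*]/α₀ = 1.628×10^-4 / 0.1970 = 0.8264 mmol/L
CA = (α₁ + 2α₂)·DIC = (0.8026 + 2×0.0003669) × 0.8264 = 0.664 mmol/L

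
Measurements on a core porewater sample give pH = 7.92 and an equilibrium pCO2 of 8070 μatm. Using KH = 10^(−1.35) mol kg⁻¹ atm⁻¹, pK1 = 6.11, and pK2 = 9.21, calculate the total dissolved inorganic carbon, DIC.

[CO2*] = KH · pCO2 = 10^(−1.35) × 8070×10^-6 = 3.605×10^-4 mol/kg
α₀ = 1/(1 + K1/[H⁺] + K1K2/[H⁺]²) = 1/(1 + 10^+1.81 + 10^+0.52) = 0.01452
DIC = [CO2*]/α₀ = 3.605×10^-4 / 0.01452 = 24.8 mmol/kg

DIC = 24.8 mmol/kg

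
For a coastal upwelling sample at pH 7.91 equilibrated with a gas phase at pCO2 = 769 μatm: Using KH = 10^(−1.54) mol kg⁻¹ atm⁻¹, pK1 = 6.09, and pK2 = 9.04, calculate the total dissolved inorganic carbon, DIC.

DIC = 1.60 mmol/kg

[CO2*] = KH · pCO2 = 10^(−1.54) × 769×10^-6 = 2.218×10^-5 mol/kg
α₀ = 1/(1 + K1/[H⁺] + K1K2/[H⁺]²) = 1/(1 + 10^+1.82 + 10^+0.69) = 0.01390
DIC = [CO2*]/α₀ = 2.218×10^-5 / 0.01390 = 1.60 mmol/kg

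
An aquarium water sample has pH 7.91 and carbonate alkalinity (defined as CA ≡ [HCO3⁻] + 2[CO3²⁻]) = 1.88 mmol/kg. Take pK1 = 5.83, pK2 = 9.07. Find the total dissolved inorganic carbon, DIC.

CA = [HCO3⁻] + 2[CO3²⁻] = (α₁ + 2α₂)·DIC
At pH 7.91: [H⁺]/K1 = 10^-2.08 = 0.0083176, K2/[H⁺] = 10^-1.16 = 0.069183
α₁ = 1/(1 + 0.0083176 + 0.069183) = 1/1.0775 = 0.9281; α₂ = α₁·K2/[H⁺] = 0.06421
α₁ + 2α₂ = 1.0565
DIC = CA / (α₁ + 2α₂) = 1.88 / 1.0565 = 1.78 mmol/kg

DIC = 1.78 mmol/kg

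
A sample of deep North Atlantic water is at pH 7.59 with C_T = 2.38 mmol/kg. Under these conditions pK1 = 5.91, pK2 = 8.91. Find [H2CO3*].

[CO2*] = 0.0465 mmol/kg

α₀ = 1 / (1 + K1/[H⁺] + K1K2/[H⁺]²) = 1 / (1 + 10^+1.68 + 10^+0.36)
   = 1 / (1 + 47.863 + 2.2909) = 1/51.154 = 0.01955
[CO2*] = α₀ × DIC = 0.01955 × 2.38 = 0.0465 mmol/kg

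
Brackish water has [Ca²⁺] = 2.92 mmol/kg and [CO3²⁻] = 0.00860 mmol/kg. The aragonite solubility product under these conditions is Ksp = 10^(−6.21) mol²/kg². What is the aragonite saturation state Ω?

Ksp = 10^(−6.21) = 6.166×10^-7
Ω = [Ca²⁺][CO3²⁻]/Ksp = (2.92×10^-3)(0.00860×10^-3) / 6.166×10^-7 = 0.0407

Ω = 0.0407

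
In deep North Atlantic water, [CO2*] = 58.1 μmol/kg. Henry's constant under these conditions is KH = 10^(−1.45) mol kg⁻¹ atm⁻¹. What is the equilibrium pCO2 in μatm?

pCO2 = 1640 μatm

KH = 10^(−1.45) = 3.548×10^-2 mol kg⁻¹ atm⁻¹
pCO2 = [CO2*]/KH = 58.1×10^-6 / 3.548×10^-2 = 1.64×10^-3 atm = 1640 μatm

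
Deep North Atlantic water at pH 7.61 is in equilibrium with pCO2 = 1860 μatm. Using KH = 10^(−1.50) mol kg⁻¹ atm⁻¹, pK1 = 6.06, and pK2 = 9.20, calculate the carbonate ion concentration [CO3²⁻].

[CO2*] = KH · pCO2 = 10^(−1.50) × 1860×10^-6 = 5.882×10^-5 mol/kg
α₀ = 1/(1 + K1/[H⁺] + K1K2/[H⁺]²) = 1/(1 + 10^+1.55 + 10^-0.04) = 0.02674
DIC = [CO2*]/α₀ = 5.882×10^-5 / 0.02674 = 2.199 mmol/kg
[CO3²⁻] = α₂·DIC; α₂ = 0.02439, so [CO3²⁻] = 0.02439 × 2.199 = 0.0536 mmol/kg

[CO3²⁻] = 0.0536 mmol/kg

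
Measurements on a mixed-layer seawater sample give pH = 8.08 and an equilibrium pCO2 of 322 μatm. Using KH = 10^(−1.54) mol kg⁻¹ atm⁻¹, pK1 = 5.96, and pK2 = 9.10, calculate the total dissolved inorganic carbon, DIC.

DIC = 1.35 mmol/kg

[CO2*] = KH · pCO2 = 10^(−1.54) × 322×10^-6 = 9.287×10^-6 mol/kg
α₀ = 1/(1 + K1/[H⁺] + K1K2/[H⁺]²) = 1/(1 + 10^+2.12 + 10^+1.10) = 0.006877
DIC = [CO2*]/α₀ = 9.287×10^-6 / 0.006877 = 1.35 mmol/kg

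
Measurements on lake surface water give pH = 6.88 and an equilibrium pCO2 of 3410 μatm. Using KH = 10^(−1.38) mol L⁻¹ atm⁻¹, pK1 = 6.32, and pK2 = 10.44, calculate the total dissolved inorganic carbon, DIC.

DIC = 0.658 mmol/L

[CO2*] = KH · pCO2 = 10^(−1.38) × 3410×10^-6 = 1.422×10^-4 mol/L
α₀ = 1/(1 + K1/[H⁺] + K1K2/[H⁺]²) = 1/(1 + 10^+0.56 + 10^-3.00) = 0.2159
DIC = [CO2*]/α₀ = 1.422×10^-4 / 0.2159 = 0.658 mmol/L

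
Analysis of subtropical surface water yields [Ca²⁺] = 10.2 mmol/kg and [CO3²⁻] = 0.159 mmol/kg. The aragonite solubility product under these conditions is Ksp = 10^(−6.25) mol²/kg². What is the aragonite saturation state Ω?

Ω = 2.88

Ksp = 10^(−6.25) = 5.623×10^-7
Ω = [Ca²⁺][CO3²⁻]/Ksp = (10.2×10^-3)(0.159×10^-3) / 5.623×10^-7 = 2.88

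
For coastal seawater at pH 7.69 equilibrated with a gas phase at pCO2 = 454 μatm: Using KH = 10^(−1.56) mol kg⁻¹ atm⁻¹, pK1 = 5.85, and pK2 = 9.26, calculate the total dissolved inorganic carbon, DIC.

DIC = 0.901 mmol/kg

[CO2*] = KH · pCO2 = 10^(−1.56) × 454×10^-6 = 1.250×10^-5 mol/kg
α₀ = 1/(1 + K1/[H⁺] + K1K2/[H⁺]²) = 1/(1 + 10^+1.84 + 10^+0.27) = 0.01388
DIC = [CO2*]/α₀ = 1.250×10^-5 / 0.01388 = 0.901 mmol/kg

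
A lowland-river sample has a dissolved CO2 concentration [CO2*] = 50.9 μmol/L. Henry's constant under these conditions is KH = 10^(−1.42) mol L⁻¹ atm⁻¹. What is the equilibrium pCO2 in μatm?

KH = 10^(−1.42) = 3.802×10^-2 mol L⁻¹ atm⁻¹
pCO2 = [CO2*]/KH = 50.9×10^-6 / 3.802×10^-2 = 1.34×10^-3 atm = 1340 μatm

pCO2 = 1340 μatm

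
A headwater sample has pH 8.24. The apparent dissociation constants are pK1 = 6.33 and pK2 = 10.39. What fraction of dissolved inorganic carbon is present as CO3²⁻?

α₂ = 1 / (1 + [H⁺]/K2 + [H⁺]²/(K1K2)) = 1 / (1 + 10^+2.15 + 10^+0.24)
   = 1 / (1 + 141.25 + 1.7378) = 1/143.99 = 0.006945

α₂ = 0.00694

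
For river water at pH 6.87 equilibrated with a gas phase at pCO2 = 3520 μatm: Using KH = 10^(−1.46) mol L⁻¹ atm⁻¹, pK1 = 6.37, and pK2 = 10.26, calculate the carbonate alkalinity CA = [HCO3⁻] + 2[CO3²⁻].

CA = 0.386 mmol/L

[CO2*] = KH · pCO2 = 10^(−1.46) × 3520×10^-6 = 1.221×10^-4 mol/L
α₀ = 1/(1 + K1/[H⁺] + K1K2/[H⁺]²) = 1/(1 + 10^+0.50 + 10^-2.89) = 0.2402
DIC = [CO2*]/α₀ = 1.221×10^-4 / 0.2402 = 0.5082 mmol/L
CA = (α₁ + 2α₂)·DIC = (0.7595 + 2×0.0003094) × 0.5082 = 0.386 mmol/L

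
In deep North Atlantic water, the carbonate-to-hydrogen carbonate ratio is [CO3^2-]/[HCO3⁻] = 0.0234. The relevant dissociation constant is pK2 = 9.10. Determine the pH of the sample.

pH = 7.47

From K2 = [H⁺][CO3^2-]/[HCO3⁻]:  pH = pK2 + log₁₀([CO3^2-]/[HCO3⁻])
log₁₀(0.0234) = -1.631
pH = 9.10 + (-1.631) = 7.47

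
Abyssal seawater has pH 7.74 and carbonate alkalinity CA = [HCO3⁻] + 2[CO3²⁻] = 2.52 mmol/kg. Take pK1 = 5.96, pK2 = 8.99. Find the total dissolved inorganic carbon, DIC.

CA = [HCO3⁻] + 2[CO3²⁻] = (α₁ + 2α₂)·DIC
At pH 7.74: [H⁺]/K1 = 10^-1.78 = 0.016596, K2/[H⁺] = 10^-1.25 = 0.056234
α₁ = 1/(1 + 0.016596 + 0.056234) = 1/1.0728 = 0.9321; α₂ = α₁·K2/[H⁺] = 0.05242
α₁ + 2α₂ = 1.0369
DIC = CA / (α₁ + 2α₂) = 2.52 / 1.0369 = 2.43 mmol/kg

DIC = 2.43 mmol/kg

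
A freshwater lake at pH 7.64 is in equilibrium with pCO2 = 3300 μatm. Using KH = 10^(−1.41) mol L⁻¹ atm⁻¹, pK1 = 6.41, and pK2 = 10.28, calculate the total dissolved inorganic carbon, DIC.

[CO2*] = KH · pCO2 = 10^(−1.41) × 3300×10^-6 = 1.284×10^-4 mol/L
α₀ = 1/(1 + K1/[H⁺] + K1K2/[H⁺]²) = 1/(1 + 10^+1.23 + 10^-1.41) = 0.05549
DIC = [CO2*]/α₀ = 1.284×10^-4 / 0.05549 = 2.31 mmol/L

DIC = 2.31 mmol/L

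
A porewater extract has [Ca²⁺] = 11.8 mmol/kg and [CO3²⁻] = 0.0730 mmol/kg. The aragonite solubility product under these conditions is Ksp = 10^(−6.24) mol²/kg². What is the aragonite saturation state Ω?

Ω = 1.50

Ksp = 10^(−6.24) = 5.754×10^-7
Ω = [Ca²⁺][CO3²⁻]/Ksp = (11.8×10^-3)(0.0730×10^-3) / 5.754×10^-7 = 1.50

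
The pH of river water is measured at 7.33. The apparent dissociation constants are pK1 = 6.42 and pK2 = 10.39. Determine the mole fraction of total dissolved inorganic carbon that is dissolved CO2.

α₀ = 1 / (1 + K1/[H⁺] + K1K2/[H⁺]²) = 1 / (1 + 10^+0.91 + 10^-2.15)
   = 1 / (1 + 8.1283 + 0.0070795) = 1/9.1354 = 0.1095

α₀ = 0.109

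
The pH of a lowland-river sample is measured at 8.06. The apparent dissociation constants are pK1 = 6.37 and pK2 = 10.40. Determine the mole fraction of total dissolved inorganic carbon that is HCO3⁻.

α₁ = 1 / (1 + [H⁺]/K1 + K2/[H⁺]) = 1 / (1 + 10^-1.69 + 10^-2.34)
   = 1 / (1 + 0.020417 + 0.0045709) = 1/1.0250 = 0.9756

α₁ = 0.976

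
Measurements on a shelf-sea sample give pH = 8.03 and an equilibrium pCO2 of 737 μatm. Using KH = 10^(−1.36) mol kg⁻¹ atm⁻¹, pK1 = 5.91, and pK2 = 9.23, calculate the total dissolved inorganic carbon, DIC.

DIC = 4.54 mmol/kg

[CO2*] = KH · pCO2 = 10^(−1.36) × 737×10^-6 = 3.217×10^-5 mol/kg
α₀ = 1/(1 + K1/[H⁺] + K1K2/[H⁺]²) = 1/(1 + 10^+2.12 + 10^+0.92) = 0.007085
DIC = [CO2*]/α₀ = 3.217×10^-5 / 0.007085 = 4.54 mmol/kg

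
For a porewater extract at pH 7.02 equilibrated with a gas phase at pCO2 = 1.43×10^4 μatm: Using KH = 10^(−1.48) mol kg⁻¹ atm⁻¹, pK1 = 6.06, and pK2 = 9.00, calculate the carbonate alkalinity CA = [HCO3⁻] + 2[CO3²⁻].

[CO2*] = KH · pCO2 = 10^(−1.48) × 1.43×10^4×10^-6 = 4.735×10^-4 mol/kg
α₀ = 1/(1 + K1/[H⁺] + K1K2/[H⁺]²) = 1/(1 + 10^+0.96 + 10^-1.02) = 0.09789
DIC = [CO2*]/α₀ = 4.735×10^-4 / 0.09789 = 4.837 mmol/kg
CA = (α₁ + 2α₂)·DIC = (0.8928 + 2×0.009348) × 4.837 = 4.41 mmol/kg

CA = 4.41 mmol/kg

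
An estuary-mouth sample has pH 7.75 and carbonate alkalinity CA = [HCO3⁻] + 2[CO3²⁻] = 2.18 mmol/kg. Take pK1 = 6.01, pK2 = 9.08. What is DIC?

DIC = 2.12 mmol/kg

CA = [HCO3⁻] + 2[CO3²⁻] = (α₁ + 2α₂)·DIC
At pH 7.75: [H⁺]/K1 = 10^-1.74 = 0.018197, K2/[H⁺] = 10^-1.33 = 0.046774
α₁ = 1/(1 + 0.018197 + 0.046774) = 1/1.0650 = 0.9390; α₂ = α₁·K2/[H⁺] = 0.04392
α₁ + 2α₂ = 1.0268
DIC = CA / (α₁ + 2α₂) = 2.18 / 1.0268 = 2.12 mmol/kg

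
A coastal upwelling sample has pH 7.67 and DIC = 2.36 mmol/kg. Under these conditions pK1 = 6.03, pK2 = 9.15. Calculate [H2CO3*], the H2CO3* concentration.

[CO2*] = 0.0512 mmol/kg

α₀ = 1 / (1 + K1/[H⁺] + K1K2/[H⁺]²) = 1 / (1 + 10^+1.64 + 10^+0.16)
   = 1 / (1 + 43.652 + 1.4454) = 1/46.097 = 0.02169
[CO2*] = α₀ × DIC = 0.02169 × 2.36 = 0.0512 mmol/kg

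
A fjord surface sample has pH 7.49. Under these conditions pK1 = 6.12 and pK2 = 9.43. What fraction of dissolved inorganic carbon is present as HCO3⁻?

α₁ = 0.949

α₁ = 1 / (1 + [H⁺]/K1 + K2/[H⁺]) = 1 / (1 + 10^-1.37 + 10^-1.94)
   = 1 / (1 + 0.042658 + 0.011482) = 1/1.0541 = 0.9486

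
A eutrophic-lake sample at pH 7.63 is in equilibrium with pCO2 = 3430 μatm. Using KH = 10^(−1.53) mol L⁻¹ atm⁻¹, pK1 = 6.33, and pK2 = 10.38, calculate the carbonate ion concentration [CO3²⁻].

[CO3²⁻] = 3.59 μmol/L

[CO2*] = KH · pCO2 = 10^(−1.53) × 3430×10^-6 = 1.012×10^-4 mol/L
α₀ = 1/(1 + K1/[H⁺] + K1K2/[H⁺]²) = 1/(1 + 10^+1.30 + 10^-1.45) = 0.04765
DIC = [CO2*]/α₀ = 1.012×10^-4 / 0.04765 = 2.125 mmol/L
[CO3²⁻] = α₂·DIC; α₂ = 0.001691, so [CO3²⁻] = 0.001691 × 2.125 = 0.00359 mmol/L = 3.59 μmol/L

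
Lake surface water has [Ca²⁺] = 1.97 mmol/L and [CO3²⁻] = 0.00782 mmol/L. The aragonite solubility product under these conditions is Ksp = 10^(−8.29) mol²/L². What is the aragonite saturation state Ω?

Ω = 3.00

Ksp = 10^(−8.29) = 5.129×10^-9
Ω = [Ca²⁺][CO3²⁻]/Ksp = (1.97×10^-3)(0.00782×10^-3) / 5.129×10^-9 = 3.00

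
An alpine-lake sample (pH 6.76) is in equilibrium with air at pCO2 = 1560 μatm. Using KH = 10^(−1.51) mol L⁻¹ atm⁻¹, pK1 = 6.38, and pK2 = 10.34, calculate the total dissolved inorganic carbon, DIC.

DIC = 0.164 mmol/L

[CO2*] = KH · pCO2 = 10^(−1.51) × 1560×10^-6 = 4.821×10^-5 mol/L
α₀ = 1/(1 + K1/[H⁺] + K1K2/[H⁺]²) = 1/(1 + 10^+0.38 + 10^-3.20) = 0.2942
DIC = [CO2*]/α₀ = 4.821×10^-5 / 0.2942 = 0.164 mmol/L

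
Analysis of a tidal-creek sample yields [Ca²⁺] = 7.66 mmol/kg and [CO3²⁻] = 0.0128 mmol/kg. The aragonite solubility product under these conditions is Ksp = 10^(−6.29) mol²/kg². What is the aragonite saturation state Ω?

Ω = 0.191

Ksp = 10^(−6.29) = 5.129×10^-7
Ω = [Ca²⁺][CO3²⁻]/Ksp = (7.66×10^-3)(0.0128×10^-3) / 5.129×10^-7 = 0.191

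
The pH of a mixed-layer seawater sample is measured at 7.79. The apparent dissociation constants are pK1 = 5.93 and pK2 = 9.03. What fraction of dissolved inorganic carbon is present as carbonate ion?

α₂ = 1 / (1 + [H⁺]/K2 + [H⁺]²/(K1K2)) = 1 / (1 + 10^+1.24 + 10^-0.62)
   = 1 / (1 + 17.378 + 0.23988) = 1/18.618 = 0.05371

α₂ = 0.0537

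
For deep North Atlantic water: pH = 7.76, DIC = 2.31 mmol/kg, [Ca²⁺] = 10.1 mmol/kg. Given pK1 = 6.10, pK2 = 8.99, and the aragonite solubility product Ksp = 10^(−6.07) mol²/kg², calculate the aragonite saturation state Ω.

Ω = 1.49

α₂ = 1 / (1 + [H⁺]/K2 + [H⁺]²/(K1K2)) = 1 / (1 + 10^+1.23 + 10^-0.43)
   = 1 / (1 + 16.982 + 0.37154) = 1/18.354 = 0.05448
[CO3²⁻] = α₂ × DIC = 0.05448 × 2.31 = 0.1259 mmol/kg
Ksp = 10^(−6.07) = 8.511×10^-7
Ω = [Ca²⁺][CO3²⁻]/Ksp = (10.1×10^-3)(1.259×10^-4) / 8.511×10^-7 = 1.49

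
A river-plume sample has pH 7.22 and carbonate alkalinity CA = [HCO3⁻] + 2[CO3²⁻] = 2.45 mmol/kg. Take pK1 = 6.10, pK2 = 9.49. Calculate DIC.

CA = [HCO3⁻] + 2[CO3²⁻] = (α₁ + 2α₂)·DIC
At pH 7.22: [H⁺]/K1 = 10^-1.12 = 0.075858, K2/[H⁺] = 10^-2.27 = 0.0053703
α₁ = 1/(1 + 0.075858 + 0.0053703) = 1/1.0812 = 0.9249; α₂ = α₁·K2/[H⁺] = 0.004967
α₁ + 2α₂ = 0.9348
DIC = CA / (α₁ + 2α₂) = 2.45 / 0.9348 = 2.62 mmol/kg

DIC = 2.62 mmol/kg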